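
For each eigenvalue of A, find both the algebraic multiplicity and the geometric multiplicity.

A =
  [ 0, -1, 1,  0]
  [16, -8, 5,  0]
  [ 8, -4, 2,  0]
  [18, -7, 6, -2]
λ = -2: alg = 4, geom = 2

Step 1 — factor the characteristic polynomial to read off the algebraic multiplicities:
  χ_A(x) = (x + 2)^4

Step 2 — compute geometric multiplicities via the rank-nullity identity g(λ) = n − rank(A − λI):
  rank(A − (-2)·I) = 2, so dim ker(A − (-2)·I) = n − 2 = 2

Summary:
  λ = -2: algebraic multiplicity = 4, geometric multiplicity = 2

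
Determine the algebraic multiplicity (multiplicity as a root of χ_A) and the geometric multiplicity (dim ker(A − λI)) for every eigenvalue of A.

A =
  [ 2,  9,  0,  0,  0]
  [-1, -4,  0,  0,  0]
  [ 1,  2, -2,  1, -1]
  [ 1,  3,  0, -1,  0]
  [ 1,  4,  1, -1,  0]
λ = -1: alg = 5, geom = 3

Step 1 — factor the characteristic polynomial to read off the algebraic multiplicities:
  χ_A(x) = (x + 1)^5

Step 2 — compute geometric multiplicities via the rank-nullity identity g(λ) = n − rank(A − λI):
  rank(A − (-1)·I) = 2, so dim ker(A − (-1)·I) = n − 2 = 3

Summary:
  λ = -1: algebraic multiplicity = 5, geometric multiplicity = 3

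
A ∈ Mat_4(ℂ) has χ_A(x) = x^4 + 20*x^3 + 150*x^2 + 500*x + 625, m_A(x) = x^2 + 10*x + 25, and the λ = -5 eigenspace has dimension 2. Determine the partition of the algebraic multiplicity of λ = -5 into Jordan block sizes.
Block sizes for λ = -5: [2, 2]

Step 1 — from the characteristic polynomial, algebraic multiplicity of λ = -5 is 4. From dim ker(A − (-5)·I) = 2, there are exactly 2 Jordan blocks for λ = -5.
Step 2 — from the minimal polynomial, the factor (x + 5)^2 tells us the largest block for λ = -5 has size 2.
Step 3 — with total size 4, 2 blocks, and largest block 2, the block sizes (in nonincreasing order) are [2, 2].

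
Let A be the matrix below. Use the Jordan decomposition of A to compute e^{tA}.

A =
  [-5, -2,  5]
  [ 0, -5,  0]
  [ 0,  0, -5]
e^{tA} =
  [exp(-5*t), -2*t*exp(-5*t), 5*t*exp(-5*t)]
  [0, exp(-5*t), 0]
  [0, 0, exp(-5*t)]

Strategy: write A = P · J · P⁻¹ where J is a Jordan canonical form, so e^{tA} = P · e^{tJ} · P⁻¹, and e^{tJ} can be computed block-by-block.

A has Jordan form
J =
  [-5,  1,  0]
  [ 0, -5,  0]
  [ 0,  0, -5]
(up to reordering of blocks).

Per-block formulas:
  For a 2×2 Jordan block J_2(-5): exp(t · J_2(-5)) = e^(-5t)·(I + t·N), where N is the 2×2 nilpotent shift.
  For a 1×1 block at λ = -5: exp(t · [-5]) = [e^(-5t)].

After assembling e^{tJ} and conjugating by P, we get:

e^{tA} =
  [exp(-5*t), -2*t*exp(-5*t), 5*t*exp(-5*t)]
  [0, exp(-5*t), 0]
  [0, 0, exp(-5*t)]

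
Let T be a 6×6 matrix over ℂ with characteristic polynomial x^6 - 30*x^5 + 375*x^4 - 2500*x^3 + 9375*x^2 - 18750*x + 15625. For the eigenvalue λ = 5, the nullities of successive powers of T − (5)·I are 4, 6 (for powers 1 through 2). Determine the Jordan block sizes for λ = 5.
Block sizes for λ = 5: [2, 2, 1, 1]

From the dimensions of kernels of powers, the number of Jordan blocks of size at least j is d_j − d_{j−1} where d_j = dim ker(N^j) (with d_0 = 0). Computing the differences gives [4, 2].
The number of blocks of size exactly k is (#blocks of size ≥ k) − (#blocks of size ≥ k + 1), so the partition is: 2 block(s) of size 1, 2 block(s) of size 2.
In nonincreasing order the block sizes are [2, 2, 1, 1].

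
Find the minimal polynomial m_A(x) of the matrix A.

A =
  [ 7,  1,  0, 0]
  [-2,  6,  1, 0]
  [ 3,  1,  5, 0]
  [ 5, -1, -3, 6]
x^3 - 18*x^2 + 108*x - 216

The characteristic polynomial is χ_A(x) = (x - 6)^4, so the eigenvalues are known. The minimal polynomial is
  m_A(x) = Π_λ (x − λ)^{k_λ}
where k_λ is the size of the *largest* Jordan block for λ (equivalently, the smallest k with (A − λI)^k v = 0 for every generalised eigenvector v of λ).

  λ = 6: largest Jordan block has size 3, contributing (x − 6)^3

So m_A(x) = (x - 6)^3 = x^3 - 18*x^2 + 108*x - 216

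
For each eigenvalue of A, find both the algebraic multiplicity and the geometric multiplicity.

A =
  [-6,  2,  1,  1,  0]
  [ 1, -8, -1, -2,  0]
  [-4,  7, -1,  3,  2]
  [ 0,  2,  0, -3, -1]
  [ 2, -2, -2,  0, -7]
λ = -5: alg = 5, geom = 2

Step 1 — factor the characteristic polynomial to read off the algebraic multiplicities:
  χ_A(x) = (x + 5)^5

Step 2 — compute geometric multiplicities via the rank-nullity identity g(λ) = n − rank(A − λI):
  rank(A − (-5)·I) = 3, so dim ker(A − (-5)·I) = n − 3 = 2

Summary:
  λ = -5: algebraic multiplicity = 5, geometric multiplicity = 2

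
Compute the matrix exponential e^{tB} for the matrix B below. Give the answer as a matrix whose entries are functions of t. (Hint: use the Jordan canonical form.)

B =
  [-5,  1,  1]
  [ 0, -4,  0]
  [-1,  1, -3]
e^{tB} =
  [-t*exp(-4*t) + exp(-4*t), t*exp(-4*t), t*exp(-4*t)]
  [0, exp(-4*t), 0]
  [-t*exp(-4*t), t*exp(-4*t), t*exp(-4*t) + exp(-4*t)]

Strategy: write B = P · J · P⁻¹ where J is a Jordan canonical form, so e^{tB} = P · e^{tJ} · P⁻¹, and e^{tJ} can be computed block-by-block.

B has Jordan form
J =
  [-4,  1,  0]
  [ 0, -4,  0]
  [ 0,  0, -4]
(up to reordering of blocks).

Per-block formulas:
  For a 1×1 block at λ = -4: exp(t · [-4]) = [e^(-4t)].
  For a 2×2 Jordan block J_2(-4): exp(t · J_2(-4)) = e^(-4t)·(I + t·N), where N is the 2×2 nilpotent shift.

After assembling e^{tJ} and conjugating by P, we get:

e^{tB} =
  [-t*exp(-4*t) + exp(-4*t), t*exp(-4*t), t*exp(-4*t)]
  [0, exp(-4*t), 0]
  [-t*exp(-4*t), t*exp(-4*t), t*exp(-4*t) + exp(-4*t)]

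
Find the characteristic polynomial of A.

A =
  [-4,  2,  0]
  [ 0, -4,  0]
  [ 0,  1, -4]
x^3 + 12*x^2 + 48*x + 64

Expanding det(x·I − A) (e.g. by cofactor expansion or by noting that A is similar to its Jordan form J, which has the same characteristic polynomial as A) gives
  χ_A(x) = x^3 + 12*x^2 + 48*x + 64
which factors as (x + 4)^3. The eigenvalues (with algebraic multiplicities) are λ = -4 with multiplicity 3.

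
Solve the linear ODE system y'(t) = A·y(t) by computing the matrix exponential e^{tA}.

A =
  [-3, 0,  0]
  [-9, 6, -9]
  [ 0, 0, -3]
e^{tA} =
  [exp(-3*t), 0, 0]
  [-exp(6*t) + exp(-3*t), exp(6*t), -exp(6*t) + exp(-3*t)]
  [0, 0, exp(-3*t)]

Strategy: write A = P · J · P⁻¹ where J is a Jordan canonical form, so e^{tA} = P · e^{tJ} · P⁻¹, and e^{tJ} can be computed block-by-block.

A has Jordan form
J =
  [-3,  0, 0]
  [ 0, -3, 0]
  [ 0,  0, 6]
(up to reordering of blocks).

Per-block formulas:
  For a 1×1 block at λ = -3: exp(t · [-3]) = [e^(-3t)].
  For a 1×1 block at λ = 6: exp(t · [6]) = [e^(6t)].

After assembling e^{tJ} and conjugating by P, we get:

e^{tA} =
  [exp(-3*t), 0, 0]
  [-exp(6*t) + exp(-3*t), exp(6*t), -exp(6*t) + exp(-3*t)]
  [0, 0, exp(-3*t)]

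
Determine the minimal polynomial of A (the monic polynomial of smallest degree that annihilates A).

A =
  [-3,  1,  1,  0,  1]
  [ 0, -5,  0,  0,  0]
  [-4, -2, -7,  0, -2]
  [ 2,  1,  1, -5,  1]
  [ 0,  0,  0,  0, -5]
x^2 + 10*x + 25

The characteristic polynomial is χ_A(x) = (x + 5)^5, so the eigenvalues are known. The minimal polynomial is
  m_A(x) = Π_λ (x − λ)^{k_λ}
where k_λ is the size of the *largest* Jordan block for λ (equivalently, the smallest k with (A − λI)^k v = 0 for every generalised eigenvector v of λ).

  λ = -5: largest Jordan block has size 2, contributing (x + 5)^2

So m_A(x) = (x + 5)^2 = x^2 + 10*x + 25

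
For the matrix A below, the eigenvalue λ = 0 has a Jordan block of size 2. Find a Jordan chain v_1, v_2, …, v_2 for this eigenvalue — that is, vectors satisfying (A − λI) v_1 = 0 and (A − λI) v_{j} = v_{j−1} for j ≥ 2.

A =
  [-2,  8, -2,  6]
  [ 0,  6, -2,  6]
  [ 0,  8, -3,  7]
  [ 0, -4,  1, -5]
A Jordan chain for λ = 0 of length 2:
v_1 = (-2, -2, -3, 1)ᵀ
v_2 = (0, 0, 1, 0)ᵀ

Let N = A − (0)·I. We want v_2 with N^2 v_2 = 0 but N^1 v_2 ≠ 0; then v_{j-1} := N · v_j for j = 2, …, 2.

Pick v_2 = (0, 0, 1, 0)ᵀ.
Then v_1 = N · v_2 = (-2, -2, -3, 1)ᵀ.

Sanity check: (A − (0)·I) v_1 = (0, 0, 0, 0)ᵀ = 0. ✓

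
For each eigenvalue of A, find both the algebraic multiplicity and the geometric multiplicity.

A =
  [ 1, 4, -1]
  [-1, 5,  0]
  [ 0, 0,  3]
λ = 3: alg = 3, geom = 1

Step 1 — factor the characteristic polynomial to read off the algebraic multiplicities:
  χ_A(x) = (x - 3)^3

Step 2 — compute geometric multiplicities via the rank-nullity identity g(λ) = n − rank(A − λI):
  rank(A − (3)·I) = 2, so dim ker(A − (3)·I) = n − 2 = 1

Summary:
  λ = 3: algebraic multiplicity = 3, geometric multiplicity = 1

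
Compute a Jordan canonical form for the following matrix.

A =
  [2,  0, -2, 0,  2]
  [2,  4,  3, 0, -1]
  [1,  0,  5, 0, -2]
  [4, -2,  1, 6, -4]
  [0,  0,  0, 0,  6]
J_1(3) ⊕ J_2(4) ⊕ J_2(6)

The characteristic polynomial is
  det(x·I − A) = x^5 - 23*x^4 + 208*x^3 - 924*x^2 + 2016*x - 1728 = (x - 6)^2*(x - 4)^2*(x - 3)

Eigenvalues and multiplicities (the geometric multiplicity of λ is n − rank(A − λI), which equals the number of Jordan blocks for λ):
  λ = 3: algebraic multiplicity = 1, geometric multiplicity = 1
  λ = 4: algebraic multiplicity = 2, geometric multiplicity = 1
  λ = 6: algebraic multiplicity = 2, geometric multiplicity = 1

Determining the block sizes for each eigenvalue:
  λ = 3: one block (gm = 1), so the single block has size am = 1 → block sizes [1]
  λ = 4: one block (gm = 1), so the single block has size am = 2 → block sizes [2]
  λ = 6: one block (gm = 1), so the single block has size am = 2 → block sizes [2]

Assembling the blocks gives a Jordan form
J =
  [3, 0, 0, 0, 0]
  [0, 4, 1, 0, 0]
  [0, 0, 4, 0, 0]
  [0, 0, 0, 6, 1]
  [0, 0, 0, 0, 6]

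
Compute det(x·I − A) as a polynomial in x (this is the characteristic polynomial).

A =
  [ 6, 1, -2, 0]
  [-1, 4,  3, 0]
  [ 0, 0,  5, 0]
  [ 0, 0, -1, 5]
x^4 - 20*x^3 + 150*x^2 - 500*x + 625

Expanding det(x·I − A) (e.g. by cofactor expansion or by noting that A is similar to its Jordan form J, which has the same characteristic polynomial as A) gives
  χ_A(x) = x^4 - 20*x^3 + 150*x^2 - 500*x + 625
which factors as (x - 5)^4. The eigenvalues (with algebraic multiplicities) are λ = 5 with multiplicity 4.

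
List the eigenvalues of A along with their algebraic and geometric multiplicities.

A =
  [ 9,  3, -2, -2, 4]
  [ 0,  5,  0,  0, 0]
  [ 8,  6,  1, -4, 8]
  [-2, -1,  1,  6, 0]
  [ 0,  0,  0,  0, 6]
λ = 5: alg = 3, geom = 2; λ = 6: alg = 2, geom = 2

Step 1 — factor the characteristic polynomial to read off the algebraic multiplicities:
  χ_A(x) = (x - 6)^2*(x - 5)^3

Step 2 — compute geometric multiplicities via the rank-nullity identity g(λ) = n − rank(A − λI):
  rank(A − (5)·I) = 3, so dim ker(A − (5)·I) = n − 3 = 2
  rank(A − (6)·I) = 3, so dim ker(A − (6)·I) = n − 3 = 2

Summary:
  λ = 5: algebraic multiplicity = 3, geometric multiplicity = 2
  λ = 6: algebraic multiplicity = 2, geometric multiplicity = 2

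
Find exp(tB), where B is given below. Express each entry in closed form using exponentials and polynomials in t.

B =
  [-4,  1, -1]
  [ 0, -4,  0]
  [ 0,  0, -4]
e^{tB} =
  [exp(-4*t), t*exp(-4*t), -t*exp(-4*t)]
  [0, exp(-4*t), 0]
  [0, 0, exp(-4*t)]

Strategy: write B = P · J · P⁻¹ where J is a Jordan canonical form, so e^{tB} = P · e^{tJ} · P⁻¹, and e^{tJ} can be computed block-by-block.

B has Jordan form
J =
  [-4,  1,  0]
  [ 0, -4,  0]
  [ 0,  0, -4]
(up to reordering of blocks).

Per-block formulas:
  For a 2×2 Jordan block J_2(-4): exp(t · J_2(-4)) = e^(-4t)·(I + t·N), where N is the 2×2 nilpotent shift.
  For a 1×1 block at λ = -4: exp(t · [-4]) = [e^(-4t)].

After assembling e^{tJ} and conjugating by P, we get:

e^{tB} =
  [exp(-4*t), t*exp(-4*t), -t*exp(-4*t)]
  [0, exp(-4*t), 0]
  [0, 0, exp(-4*t)]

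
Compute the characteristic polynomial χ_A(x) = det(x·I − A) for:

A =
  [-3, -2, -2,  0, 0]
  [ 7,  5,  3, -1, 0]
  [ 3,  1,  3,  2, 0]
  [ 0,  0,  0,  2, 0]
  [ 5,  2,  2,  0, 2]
x^5 - 9*x^4 + 32*x^3 - 56*x^2 + 48*x - 16

Expanding det(x·I − A) (e.g. by cofactor expansion or by noting that A is similar to its Jordan form J, which has the same characteristic polynomial as A) gives
  χ_A(x) = x^5 - 9*x^4 + 32*x^3 - 56*x^2 + 48*x - 16
which factors as (x - 2)^4*(x - 1). The eigenvalues (with algebraic multiplicities) are λ = 1 with multiplicity 1, λ = 2 with multiplicity 4.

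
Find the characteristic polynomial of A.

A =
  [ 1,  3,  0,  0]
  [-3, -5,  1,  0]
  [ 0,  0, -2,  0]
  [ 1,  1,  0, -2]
x^4 + 8*x^3 + 24*x^2 + 32*x + 16

Expanding det(x·I − A) (e.g. by cofactor expansion or by noting that A is similar to its Jordan form J, which has the same characteristic polynomial as A) gives
  χ_A(x) = x^4 + 8*x^3 + 24*x^2 + 32*x + 16
which factors as (x + 2)^4. The eigenvalues (with algebraic multiplicities) are λ = -2 with multiplicity 4.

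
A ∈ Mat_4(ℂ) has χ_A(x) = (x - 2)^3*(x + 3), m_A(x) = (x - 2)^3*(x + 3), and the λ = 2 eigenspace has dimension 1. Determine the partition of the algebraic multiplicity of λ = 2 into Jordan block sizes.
Block sizes for λ = 2: [3]

Step 1 — from the characteristic polynomial, algebraic multiplicity of λ = 2 is 3. From dim ker(A − (2)·I) = 1, there are exactly 1 Jordan blocks for λ = 2.
Step 2 — from the minimal polynomial, the factor (x − 2)^3 tells us the largest block for λ = 2 has size 3.
Step 3 — with total size 3, 1 blocks, and largest block 3, the block sizes (in nonincreasing order) are [3].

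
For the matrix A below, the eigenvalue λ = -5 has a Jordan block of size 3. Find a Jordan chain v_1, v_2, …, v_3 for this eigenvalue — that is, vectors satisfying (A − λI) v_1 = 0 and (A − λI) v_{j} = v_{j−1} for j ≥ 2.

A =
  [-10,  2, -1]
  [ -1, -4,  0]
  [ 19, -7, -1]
A Jordan chain for λ = -5 of length 3:
v_1 = (4, 4, -12)ᵀ
v_2 = (-5, -1, 19)ᵀ
v_3 = (1, 0, 0)ᵀ

Let N = A − (-5)·I. We want v_3 with N^3 v_3 = 0 but N^2 v_3 ≠ 0; then v_{j-1} := N · v_j for j = 3, …, 2.

Pick v_3 = (1, 0, 0)ᵀ.
Then v_2 = N · v_3 = (-5, -1, 19)ᵀ.
Then v_1 = N · v_2 = (4, 4, -12)ᵀ.

Sanity check: (A − (-5)·I) v_1 = (0, 0, 0)ᵀ = 0. ✓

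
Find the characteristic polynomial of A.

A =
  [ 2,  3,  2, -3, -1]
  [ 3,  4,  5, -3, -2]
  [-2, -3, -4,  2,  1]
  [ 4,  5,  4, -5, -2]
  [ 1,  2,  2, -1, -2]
x^5 + 5*x^4 + 10*x^3 + 10*x^2 + 5*x + 1

Expanding det(x·I − A) (e.g. by cofactor expansion or by noting that A is similar to its Jordan form J, which has the same characteristic polynomial as A) gives
  χ_A(x) = x^5 + 5*x^4 + 10*x^3 + 10*x^2 + 5*x + 1
which factors as (x + 1)^5. The eigenvalues (with algebraic multiplicities) are λ = -1 with multiplicity 5.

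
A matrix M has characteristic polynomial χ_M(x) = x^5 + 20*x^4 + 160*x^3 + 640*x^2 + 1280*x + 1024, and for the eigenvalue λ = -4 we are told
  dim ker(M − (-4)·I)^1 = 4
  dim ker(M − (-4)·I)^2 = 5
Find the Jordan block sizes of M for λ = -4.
Block sizes for λ = -4: [2, 1, 1, 1]

From the dimensions of kernels of powers, the number of Jordan blocks of size at least j is d_j − d_{j−1} where d_j = dim ker(N^j) (with d_0 = 0). Computing the differences gives [4, 1].
The number of blocks of size exactly k is (#blocks of size ≥ k) − (#blocks of size ≥ k + 1), so the partition is: 3 block(s) of size 1, 1 block(s) of size 2.
In nonincreasing order the block sizes are [2, 1, 1, 1].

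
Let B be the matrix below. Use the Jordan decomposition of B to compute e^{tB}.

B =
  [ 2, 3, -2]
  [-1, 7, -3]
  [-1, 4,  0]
e^{tB} =
  [-t*exp(3*t) + exp(3*t), t^2*exp(3*t)/2 + 3*t*exp(3*t), -t^2*exp(3*t)/2 - 2*t*exp(3*t)]
  [-t*exp(3*t), t^2*exp(3*t)/2 + 4*t*exp(3*t) + exp(3*t), -t^2*exp(3*t)/2 - 3*t*exp(3*t)]
  [-t*exp(3*t), t^2*exp(3*t)/2 + 4*t*exp(3*t), -t^2*exp(3*t)/2 - 3*t*exp(3*t) + exp(3*t)]

Strategy: write B = P · J · P⁻¹ where J is a Jordan canonical form, so e^{tB} = P · e^{tJ} · P⁻¹, and e^{tJ} can be computed block-by-block.

B has Jordan form
J =
  [3, 1, 0]
  [0, 3, 1]
  [0, 0, 3]
(up to reordering of blocks).

Per-block formulas:
  For a 3×3 Jordan block J_3(3): exp(t · J_3(3)) = e^(3t)·(I + t·N + (t^2/2)·N^2), where N is the 3×3 nilpotent shift.

After assembling e^{tJ} and conjugating by P, we get:

e^{tB} =
  [-t*exp(3*t) + exp(3*t), t^2*exp(3*t)/2 + 3*t*exp(3*t), -t^2*exp(3*t)/2 - 2*t*exp(3*t)]
  [-t*exp(3*t), t^2*exp(3*t)/2 + 4*t*exp(3*t) + exp(3*t), -t^2*exp(3*t)/2 - 3*t*exp(3*t)]
  [-t*exp(3*t), t^2*exp(3*t)/2 + 4*t*exp(3*t), -t^2*exp(3*t)/2 - 3*t*exp(3*t) + exp(3*t)]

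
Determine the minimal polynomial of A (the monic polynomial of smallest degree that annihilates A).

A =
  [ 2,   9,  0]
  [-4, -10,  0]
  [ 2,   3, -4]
x^2 + 8*x + 16

The characteristic polynomial is χ_A(x) = (x + 4)^3, so the eigenvalues are known. The minimal polynomial is
  m_A(x) = Π_λ (x − λ)^{k_λ}
where k_λ is the size of the *largest* Jordan block for λ (equivalently, the smallest k with (A − λI)^k v = 0 for every generalised eigenvector v of λ).

  λ = -4: largest Jordan block has size 2, contributing (x + 4)^2

So m_A(x) = (x + 4)^2 = x^2 + 8*x + 16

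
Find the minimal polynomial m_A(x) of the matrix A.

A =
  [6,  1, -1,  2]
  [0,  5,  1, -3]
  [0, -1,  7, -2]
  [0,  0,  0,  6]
x^3 - 18*x^2 + 108*x - 216

The characteristic polynomial is χ_A(x) = (x - 6)^4, so the eigenvalues are known. The minimal polynomial is
  m_A(x) = Π_λ (x − λ)^{k_λ}
where k_λ is the size of the *largest* Jordan block for λ (equivalently, the smallest k with (A − λI)^k v = 0 for every generalised eigenvector v of λ).

  λ = 6: largest Jordan block has size 3, contributing (x − 6)^3

So m_A(x) = (x - 6)^3 = x^3 - 18*x^2 + 108*x - 216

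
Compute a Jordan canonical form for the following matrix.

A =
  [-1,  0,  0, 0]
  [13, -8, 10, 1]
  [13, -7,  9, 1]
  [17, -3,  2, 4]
J_1(-1) ⊕ J_1(-1) ⊕ J_2(3)

The characteristic polynomial is
  det(x·I − A) = x^4 - 4*x^3 - 2*x^2 + 12*x + 9 = (x - 3)^2*(x + 1)^2

Eigenvalues and multiplicities (the geometric multiplicity of λ is n − rank(A − λI), which equals the number of Jordan blocks for λ):
  λ = -1: algebraic multiplicity = 2, geometric multiplicity = 2
  λ = 3: algebraic multiplicity = 2, geometric multiplicity = 1

Determining the block sizes for each eigenvalue:
  λ = -1: gm = am = 2, so every block has size 1 → block sizes [1, 1]
  λ = 3: one block (gm = 1), so the single block has size am = 2 → block sizes [2]

Assembling the blocks gives a Jordan form
J =
  [-1,  0, 0, 0]
  [ 0, -1, 0, 0]
  [ 0,  0, 3, 1]
  [ 0,  0, 0, 3]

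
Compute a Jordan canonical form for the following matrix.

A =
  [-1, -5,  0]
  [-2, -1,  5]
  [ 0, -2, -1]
J_3(-1)

The characteristic polynomial is
  det(x·I − A) = x^3 + 3*x^2 + 3*x + 1 = (x + 1)^3

Eigenvalues and multiplicities (the geometric multiplicity of λ is n − rank(A − λI), which equals the number of Jordan blocks for λ):
  λ = -1: algebraic multiplicity = 3, geometric multiplicity = 1

Determining the block sizes for each eigenvalue:
  λ = -1: one block (gm = 1), so the single block has size am = 3 → block sizes [3]

Assembling the blocks gives a Jordan form
J =
  [-1,  1,  0]
  [ 0, -1,  1]
  [ 0,  0, -1]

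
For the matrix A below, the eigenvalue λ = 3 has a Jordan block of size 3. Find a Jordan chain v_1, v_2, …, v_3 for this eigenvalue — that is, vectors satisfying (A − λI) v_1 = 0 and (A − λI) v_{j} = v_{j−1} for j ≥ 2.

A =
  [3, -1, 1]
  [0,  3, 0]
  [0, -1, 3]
A Jordan chain for λ = 3 of length 3:
v_1 = (-1, 0, 0)ᵀ
v_2 = (-1, 0, -1)ᵀ
v_3 = (0, 1, 0)ᵀ

Let N = A − (3)·I. We want v_3 with N^3 v_3 = 0 but N^2 v_3 ≠ 0; then v_{j-1} := N · v_j for j = 3, …, 2.

Pick v_3 = (0, 1, 0)ᵀ.
Then v_2 = N · v_3 = (-1, 0, -1)ᵀ.
Then v_1 = N · v_2 = (-1, 0, 0)ᵀ.

Sanity check: (A − (3)·I) v_1 = (0, 0, 0)ᵀ = 0. ✓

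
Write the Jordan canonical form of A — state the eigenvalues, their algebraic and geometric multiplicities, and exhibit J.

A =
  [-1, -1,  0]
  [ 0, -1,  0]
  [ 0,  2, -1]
J_2(-1) ⊕ J_1(-1)

The characteristic polynomial is
  det(x·I − A) = x^3 + 3*x^2 + 3*x + 1 = (x + 1)^3

Eigenvalues and multiplicities (the geometric multiplicity of λ is n − rank(A − λI), which equals the number of Jordan blocks for λ):
  λ = -1: algebraic multiplicity = 3, geometric multiplicity = 2

Determining the block sizes for each eigenvalue:
  λ = -1: 2 blocks summing to 3 forces exactly one block of size 2 and the rest size 1 → block sizes [2, 1]

Assembling the blocks gives a Jordan form
J =
  [-1,  1,  0]
  [ 0, -1,  0]
  [ 0,  0, -1]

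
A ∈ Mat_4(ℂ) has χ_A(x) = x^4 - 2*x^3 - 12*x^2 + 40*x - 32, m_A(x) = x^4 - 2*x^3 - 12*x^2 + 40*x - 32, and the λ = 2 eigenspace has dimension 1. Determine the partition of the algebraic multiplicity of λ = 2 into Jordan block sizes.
Block sizes for λ = 2: [3]

Step 1 — from the characteristic polynomial, algebraic multiplicity of λ = 2 is 3. From dim ker(A − (2)·I) = 1, there are exactly 1 Jordan blocks for λ = 2.
Step 2 — from the minimal polynomial, the factor (x − 2)^3 tells us the largest block for λ = 2 has size 3.
Step 3 — with total size 3, 1 blocks, and largest block 3, the block sizes (in nonincreasing order) are [3].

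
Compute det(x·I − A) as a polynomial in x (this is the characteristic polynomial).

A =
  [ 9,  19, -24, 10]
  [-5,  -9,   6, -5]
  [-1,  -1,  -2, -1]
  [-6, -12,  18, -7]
x^4 + 9*x^3 + 28*x^2 + 36*x + 16

Expanding det(x·I − A) (e.g. by cofactor expansion or by noting that A is similar to its Jordan form J, which has the same characteristic polynomial as A) gives
  χ_A(x) = x^4 + 9*x^3 + 28*x^2 + 36*x + 16
which factors as (x + 1)*(x + 2)^2*(x + 4). The eigenvalues (with algebraic multiplicities) are λ = -4 with multiplicity 1, λ = -2 with multiplicity 2, λ = -1 with multiplicity 1.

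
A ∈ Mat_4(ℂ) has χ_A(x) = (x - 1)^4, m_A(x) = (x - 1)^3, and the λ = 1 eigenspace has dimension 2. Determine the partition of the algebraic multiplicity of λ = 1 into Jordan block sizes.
Block sizes for λ = 1: [3, 1]

Step 1 — from the characteristic polynomial, algebraic multiplicity of λ = 1 is 4. From dim ker(A − (1)·I) = 2, there are exactly 2 Jordan blocks for λ = 1.
Step 2 — from the minimal polynomial, the factor (x − 1)^3 tells us the largest block for λ = 1 has size 3.
Step 3 — with total size 4, 2 blocks, and largest block 3, the block sizes (in nonincreasing order) are [3, 1].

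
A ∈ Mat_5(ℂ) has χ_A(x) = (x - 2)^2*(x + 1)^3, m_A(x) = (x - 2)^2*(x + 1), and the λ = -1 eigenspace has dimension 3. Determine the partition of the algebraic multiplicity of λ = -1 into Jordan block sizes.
Block sizes for λ = -1: [1, 1, 1]

Step 1 — from the characteristic polynomial, algebraic multiplicity of λ = -1 is 3. From dim ker(A − (-1)·I) = 3, there are exactly 3 Jordan blocks for λ = -1.
Step 2 — from the minimal polynomial, the factor (x + 1) tells us the largest block for λ = -1 has size 1.
Step 3 — with total size 3, 3 blocks, and largest block 1, the block sizes (in nonincreasing order) are [1, 1, 1].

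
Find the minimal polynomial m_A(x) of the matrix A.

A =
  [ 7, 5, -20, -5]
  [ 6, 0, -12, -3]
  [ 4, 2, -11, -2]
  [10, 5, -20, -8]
x^2 + 6*x + 9

The characteristic polynomial is χ_A(x) = (x + 3)^4, so the eigenvalues are known. The minimal polynomial is
  m_A(x) = Π_λ (x − λ)^{k_λ}
where k_λ is the size of the *largest* Jordan block for λ (equivalently, the smallest k with (A − λI)^k v = 0 for every generalised eigenvector v of λ).

  λ = -3: largest Jordan block has size 2, contributing (x + 3)^2

So m_A(x) = (x + 3)^2 = x^2 + 6*x + 9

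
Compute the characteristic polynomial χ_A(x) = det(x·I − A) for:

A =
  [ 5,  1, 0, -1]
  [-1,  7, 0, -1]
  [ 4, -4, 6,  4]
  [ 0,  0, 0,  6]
x^4 - 24*x^3 + 216*x^2 - 864*x + 1296

Expanding det(x·I − A) (e.g. by cofactor expansion or by noting that A is similar to its Jordan form J, which has the same characteristic polynomial as A) gives
  χ_A(x) = x^4 - 24*x^3 + 216*x^2 - 864*x + 1296
which factors as (x - 6)^4. The eigenvalues (with algebraic multiplicities) are λ = 6 with multiplicity 4.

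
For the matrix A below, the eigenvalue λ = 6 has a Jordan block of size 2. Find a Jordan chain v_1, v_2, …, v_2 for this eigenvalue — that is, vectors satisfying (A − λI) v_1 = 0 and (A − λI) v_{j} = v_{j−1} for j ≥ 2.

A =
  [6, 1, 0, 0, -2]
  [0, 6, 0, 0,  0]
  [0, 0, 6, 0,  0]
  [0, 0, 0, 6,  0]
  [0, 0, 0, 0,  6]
A Jordan chain for λ = 6 of length 2:
v_1 = (1, 0, 0, 0, 0)ᵀ
v_2 = (0, 1, 0, 0, 0)ᵀ

Let N = A − (6)·I. We want v_2 with N^2 v_2 = 0 but N^1 v_2 ≠ 0; then v_{j-1} := N · v_j for j = 2, …, 2.

Pick v_2 = (0, 1, 0, 0, 0)ᵀ.
Then v_1 = N · v_2 = (1, 0, 0, 0, 0)ᵀ.

Sanity check: (A − (6)·I) v_1 = (0, 0, 0, 0, 0)ᵀ = 0. ✓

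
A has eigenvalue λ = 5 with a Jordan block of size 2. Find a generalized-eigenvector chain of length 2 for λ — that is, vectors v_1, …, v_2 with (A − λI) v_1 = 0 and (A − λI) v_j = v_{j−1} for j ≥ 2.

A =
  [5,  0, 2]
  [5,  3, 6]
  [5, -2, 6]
A Jordan chain for λ = 5 of length 2:
v_1 = (-10, -25, 0)ᵀ
v_2 = (1, 0, -5)ᵀ

Let N = A − (5)·I. We want v_2 with N^2 v_2 = 0 but N^1 v_2 ≠ 0; then v_{j-1} := N · v_j for j = 2, …, 2.

Pick v_2 = (1, 0, -5)ᵀ.
Then v_1 = N · v_2 = (-10, -25, 0)ᵀ.

Sanity check: (A − (5)·I) v_1 = (0, 0, 0)ᵀ = 0. ✓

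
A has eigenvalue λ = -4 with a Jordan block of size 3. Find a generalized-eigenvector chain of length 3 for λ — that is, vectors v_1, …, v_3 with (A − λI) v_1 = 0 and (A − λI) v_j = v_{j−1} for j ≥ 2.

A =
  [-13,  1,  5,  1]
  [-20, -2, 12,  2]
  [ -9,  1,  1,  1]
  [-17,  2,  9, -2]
A Jordan chain for λ = -4 of length 3:
v_1 = (-1, -2, -1, -2)ᵀ
v_2 = (-9, -20, -9, -17)ᵀ
v_3 = (1, 0, 0, 0)ᵀ

Let N = A − (-4)·I. We want v_3 with N^3 v_3 = 0 but N^2 v_3 ≠ 0; then v_{j-1} := N · v_j for j = 3, …, 2.

Pick v_3 = (1, 0, 0, 0)ᵀ.
Then v_2 = N · v_3 = (-9, -20, -9, -17)ᵀ.
Then v_1 = N · v_2 = (-1, -2, -1, -2)ᵀ.

Sanity check: (A − (-4)·I) v_1 = (0, 0, 0, 0)ᵀ = 0. ✓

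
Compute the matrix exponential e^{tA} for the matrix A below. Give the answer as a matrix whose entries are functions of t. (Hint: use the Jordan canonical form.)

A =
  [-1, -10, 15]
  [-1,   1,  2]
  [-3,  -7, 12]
e^{tA} =
  [-5*t^2*exp(4*t) - 5*t*exp(4*t) + exp(4*t), -25*t^2*exp(4*t)/2 - 10*t*exp(4*t), 25*t^2*exp(4*t)/2 + 15*t*exp(4*t)]
  [t^2*exp(4*t) - t*exp(4*t), 5*t^2*exp(4*t)/2 - 3*t*exp(4*t) + exp(4*t), -5*t^2*exp(4*t)/2 + 2*t*exp(4*t)]
  [-t^2*exp(4*t) - 3*t*exp(4*t), -5*t^2*exp(4*t)/2 - 7*t*exp(4*t), 5*t^2*exp(4*t)/2 + 8*t*exp(4*t) + exp(4*t)]

Strategy: write A = P · J · P⁻¹ where J is a Jordan canonical form, so e^{tA} = P · e^{tJ} · P⁻¹, and e^{tJ} can be computed block-by-block.

A has Jordan form
J =
  [4, 1, 0]
  [0, 4, 1]
  [0, 0, 4]
(up to reordering of blocks).

Per-block formulas:
  For a 3×3 Jordan block J_3(4): exp(t · J_3(4)) = e^(4t)·(I + t·N + (t^2/2)·N^2), where N is the 3×3 nilpotent shift.

After assembling e^{tJ} and conjugating by P, we get:

e^{tA} =
  [-5*t^2*exp(4*t) - 5*t*exp(4*t) + exp(4*t), -25*t^2*exp(4*t)/2 - 10*t*exp(4*t), 25*t^2*exp(4*t)/2 + 15*t*exp(4*t)]
  [t^2*exp(4*t) - t*exp(4*t), 5*t^2*exp(4*t)/2 - 3*t*exp(4*t) + exp(4*t), -5*t^2*exp(4*t)/2 + 2*t*exp(4*t)]
  [-t^2*exp(4*t) - 3*t*exp(4*t), -5*t^2*exp(4*t)/2 - 7*t*exp(4*t), 5*t^2*exp(4*t)/2 + 8*t*exp(4*t) + exp(4*t)]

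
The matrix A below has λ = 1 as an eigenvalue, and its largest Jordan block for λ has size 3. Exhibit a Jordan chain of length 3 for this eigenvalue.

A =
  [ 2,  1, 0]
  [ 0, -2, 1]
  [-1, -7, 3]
A Jordan chain for λ = 1 of length 3:
v_1 = (1, -1, -3)ᵀ
v_2 = (1, 0, -1)ᵀ
v_3 = (1, 0, 0)ᵀ

Let N = A − (1)·I. We want v_3 with N^3 v_3 = 0 but N^2 v_3 ≠ 0; then v_{j-1} := N · v_j for j = 3, …, 2.

Pick v_3 = (1, 0, 0)ᵀ.
Then v_2 = N · v_3 = (1, 0, -1)ᵀ.
Then v_1 = N · v_2 = (1, -1, -3)ᵀ.

Sanity check: (A − (1)·I) v_1 = (0, 0, 0)ᵀ = 0. ✓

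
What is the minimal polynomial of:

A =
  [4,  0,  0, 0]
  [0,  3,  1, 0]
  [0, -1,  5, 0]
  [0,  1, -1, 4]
x^2 - 8*x + 16

The characteristic polynomial is χ_A(x) = (x - 4)^4, so the eigenvalues are known. The minimal polynomial is
  m_A(x) = Π_λ (x − λ)^{k_λ}
where k_λ is the size of the *largest* Jordan block for λ (equivalently, the smallest k with (A − λI)^k v = 0 for every generalised eigenvector v of λ).

  λ = 4: largest Jordan block has size 2, contributing (x − 4)^2

So m_A(x) = (x - 4)^2 = x^2 - 8*x + 16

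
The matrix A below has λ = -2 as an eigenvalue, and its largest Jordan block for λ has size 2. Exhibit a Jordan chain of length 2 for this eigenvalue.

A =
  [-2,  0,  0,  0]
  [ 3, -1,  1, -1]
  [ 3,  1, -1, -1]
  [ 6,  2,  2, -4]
A Jordan chain for λ = -2 of length 2:
v_1 = (0, 3, 3, 6)ᵀ
v_2 = (1, 0, 0, 0)ᵀ

Let N = A − (-2)·I. We want v_2 with N^2 v_2 = 0 but N^1 v_2 ≠ 0; then v_{j-1} := N · v_j for j = 2, …, 2.

Pick v_2 = (1, 0, 0, 0)ᵀ.
Then v_1 = N · v_2 = (0, 3, 3, 6)ᵀ.

Sanity check: (A − (-2)·I) v_1 = (0, 0, 0, 0)ᵀ = 0. ✓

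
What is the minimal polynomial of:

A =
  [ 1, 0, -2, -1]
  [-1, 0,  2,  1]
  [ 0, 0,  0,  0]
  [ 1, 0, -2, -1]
x^2

The characteristic polynomial is χ_A(x) = x^4, so the eigenvalues are known. The minimal polynomial is
  m_A(x) = Π_λ (x − λ)^{k_λ}
where k_λ is the size of the *largest* Jordan block for λ (equivalently, the smallest k with (A − λI)^k v = 0 for every generalised eigenvector v of λ).

  λ = 0: largest Jordan block has size 2, contributing (x − 0)^2

So m_A(x) = x^2 = x^2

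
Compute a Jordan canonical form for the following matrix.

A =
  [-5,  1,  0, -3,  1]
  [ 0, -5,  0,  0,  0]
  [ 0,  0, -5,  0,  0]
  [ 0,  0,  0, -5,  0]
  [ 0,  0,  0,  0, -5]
J_2(-5) ⊕ J_1(-5) ⊕ J_1(-5) ⊕ J_1(-5)

The characteristic polynomial is
  det(x·I − A) = x^5 + 25*x^4 + 250*x^3 + 1250*x^2 + 3125*x + 3125 = (x + 5)^5

Eigenvalues and multiplicities (the geometric multiplicity of λ is n − rank(A − λI), which equals the number of Jordan blocks for λ):
  λ = -5: algebraic multiplicity = 5, geometric multiplicity = 4

Determining the block sizes for each eigenvalue:
  λ = -5: 4 blocks summing to 5 forces exactly one block of size 2 and the rest size 1 → block sizes [2, 1, 1, 1]

Assembling the blocks gives a Jordan form
J =
  [-5,  1,  0,  0,  0]
  [ 0, -5,  0,  0,  0]
  [ 0,  0, -5,  0,  0]
  [ 0,  0,  0, -5,  0]
  [ 0,  0,  0,  0, -5]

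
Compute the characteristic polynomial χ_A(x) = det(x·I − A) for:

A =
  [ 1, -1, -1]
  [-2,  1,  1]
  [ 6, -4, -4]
x^3 + 2*x^2 + x

Expanding det(x·I − A) (e.g. by cofactor expansion or by noting that A is similar to its Jordan form J, which has the same characteristic polynomial as A) gives
  χ_A(x) = x^3 + 2*x^2 + x
which factors as x*(x + 1)^2. The eigenvalues (with algebraic multiplicities) are λ = -1 with multiplicity 2, λ = 0 with multiplicity 1.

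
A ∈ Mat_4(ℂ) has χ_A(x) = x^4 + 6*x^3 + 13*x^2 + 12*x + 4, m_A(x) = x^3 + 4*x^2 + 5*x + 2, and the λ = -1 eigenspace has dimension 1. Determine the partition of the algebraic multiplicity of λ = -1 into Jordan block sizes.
Block sizes for λ = -1: [2]

Step 1 — from the characteristic polynomial, algebraic multiplicity of λ = -1 is 2. From dim ker(A − (-1)·I) = 1, there are exactly 1 Jordan blocks for λ = -1.
Step 2 — from the minimal polynomial, the factor (x + 1)^2 tells us the largest block for λ = -1 has size 2.
Step 3 — with total size 2, 1 blocks, and largest block 2, the block sizes (in nonincreasing order) are [2].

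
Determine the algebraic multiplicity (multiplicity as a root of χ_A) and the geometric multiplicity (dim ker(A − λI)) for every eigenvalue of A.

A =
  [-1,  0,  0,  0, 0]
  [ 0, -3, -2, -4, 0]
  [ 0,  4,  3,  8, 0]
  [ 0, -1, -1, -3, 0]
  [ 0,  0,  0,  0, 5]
λ = -1: alg = 4, geom = 3; λ = 5: alg = 1, geom = 1

Step 1 — factor the characteristic polynomial to read off the algebraic multiplicities:
  χ_A(x) = (x - 5)*(x + 1)^4

Step 2 — compute geometric multiplicities via the rank-nullity identity g(λ) = n − rank(A − λI):
  rank(A − (-1)·I) = 2, so dim ker(A − (-1)·I) = n − 2 = 3
  rank(A − (5)·I) = 4, so dim ker(A − (5)·I) = n − 4 = 1

Summary:
  λ = -1: algebraic multiplicity = 4, geometric multiplicity = 3
  λ = 5: algebraic multiplicity = 1, geometric multiplicity = 1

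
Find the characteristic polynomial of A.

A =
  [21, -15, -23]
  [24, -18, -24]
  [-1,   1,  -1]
x^3 - 2*x^2 - 20*x - 24

Expanding det(x·I − A) (e.g. by cofactor expansion or by noting that A is similar to its Jordan form J, which has the same characteristic polynomial as A) gives
  χ_A(x) = x^3 - 2*x^2 - 20*x - 24
which factors as (x - 6)*(x + 2)^2. The eigenvalues (with algebraic multiplicities) are λ = -2 with multiplicity 2, λ = 6 with multiplicity 1.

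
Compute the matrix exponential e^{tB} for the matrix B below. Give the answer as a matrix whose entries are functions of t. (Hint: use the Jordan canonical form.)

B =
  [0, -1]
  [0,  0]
e^{tB} =
  [1, -t]
  [0, 1]

Strategy: write B = P · J · P⁻¹ where J is a Jordan canonical form, so e^{tB} = P · e^{tJ} · P⁻¹, and e^{tJ} can be computed block-by-block.

B has Jordan form
J =
  [0, 1]
  [0, 0]
(up to reordering of blocks).

Per-block formulas:
  For a 2×2 Jordan block J_2(0): exp(t · J_2(0)) = e^(0t)·(I + t·N), where N is the 2×2 nilpotent shift.

After assembling e^{tJ} and conjugating by P, we get:

e^{tB} =
  [1, -t]
  [0, 1]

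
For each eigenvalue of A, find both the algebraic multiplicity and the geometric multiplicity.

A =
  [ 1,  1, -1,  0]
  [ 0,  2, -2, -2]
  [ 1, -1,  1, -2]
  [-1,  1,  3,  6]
λ = 2: alg = 3, geom = 2; λ = 4: alg = 1, geom = 1

Step 1 — factor the characteristic polynomial to read off the algebraic multiplicities:
  χ_A(x) = (x - 4)*(x - 2)^3

Step 2 — compute geometric multiplicities via the rank-nullity identity g(λ) = n − rank(A − λI):
  rank(A − (2)·I) = 2, so dim ker(A − (2)·I) = n − 2 = 2
  rank(A − (4)·I) = 3, so dim ker(A − (4)·I) = n − 3 = 1

Summary:
  λ = 2: algebraic multiplicity = 3, geometric multiplicity = 2
  λ = 4: algebraic multiplicity = 1, geometric multiplicity = 1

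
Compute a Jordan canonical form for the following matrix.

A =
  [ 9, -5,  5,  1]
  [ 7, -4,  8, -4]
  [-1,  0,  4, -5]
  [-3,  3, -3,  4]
J_1(1) ⊕ J_3(4)

The characteristic polynomial is
  det(x·I − A) = x^4 - 13*x^3 + 60*x^2 - 112*x + 64 = (x - 4)^3*(x - 1)

Eigenvalues and multiplicities (the geometric multiplicity of λ is n − rank(A − λI), which equals the number of Jordan blocks for λ):
  λ = 1: algebraic multiplicity = 1, geometric multiplicity = 1
  λ = 4: algebraic multiplicity = 3, geometric multiplicity = 1

Determining the block sizes for each eigenvalue:
  λ = 1: one block (gm = 1), so the single block has size am = 1 → block sizes [1]
  λ = 4: one block (gm = 1), so the single block has size am = 3 → block sizes [3]

Assembling the blocks gives a Jordan form
J =
  [1, 0, 0, 0]
  [0, 4, 1, 0]
  [0, 0, 4, 1]
  [0, 0, 0, 4]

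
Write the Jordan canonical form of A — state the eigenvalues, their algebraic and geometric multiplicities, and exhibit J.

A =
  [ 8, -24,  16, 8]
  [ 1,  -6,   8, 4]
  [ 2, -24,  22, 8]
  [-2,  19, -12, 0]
J_3(6) ⊕ J_1(6)

The characteristic polynomial is
  det(x·I − A) = x^4 - 24*x^3 + 216*x^2 - 864*x + 1296 = (x - 6)^4

Eigenvalues and multiplicities (the geometric multiplicity of λ is n − rank(A − λI), which equals the number of Jordan blocks for λ):
  λ = 6: algebraic multiplicity = 4, geometric multiplicity = 2

Determining the block sizes for each eigenvalue:
  λ = 6: with am = 4 and gm = 2, the partition is not yet determined (e.g. several partitions of 4 into 2 parts exist). Let N = A − (6)·I. Computing rank(N^1) = 2, rank(N^2) = 1, rank(N^3) = 0; the number of blocks of size ≥ j is rank(N^{j−1}) − rank(N^j), giving [2, 1, 1]. So we have 1 block(s) of size 3, 1 block(s) of size 1 → block sizes [3, 1]

Assembling the blocks gives a Jordan form
J =
  [6, 1, 0, 0]
  [0, 6, 1, 0]
  [0, 0, 6, 0]
  [0, 0, 0, 6]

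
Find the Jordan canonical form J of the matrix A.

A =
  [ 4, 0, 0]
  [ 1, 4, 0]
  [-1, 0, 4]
J_2(4) ⊕ J_1(4)

The characteristic polynomial is
  det(x·I − A) = x^3 - 12*x^2 + 48*x - 64 = (x - 4)^3

Eigenvalues and multiplicities (the geometric multiplicity of λ is n − rank(A − λI), which equals the number of Jordan blocks for λ):
  λ = 4: algebraic multiplicity = 3, geometric multiplicity = 2

Determining the block sizes for each eigenvalue:
  λ = 4: 2 blocks summing to 3 forces exactly one block of size 2 and the rest size 1 → block sizes [2, 1]

Assembling the blocks gives a Jordan form
J =
  [4, 1, 0]
  [0, 4, 0]
  [0, 0, 4]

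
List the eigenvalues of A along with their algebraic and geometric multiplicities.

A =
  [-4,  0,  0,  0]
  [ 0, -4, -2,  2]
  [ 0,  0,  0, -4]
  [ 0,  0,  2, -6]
λ = -4: alg = 3, geom = 3; λ = -2: alg = 1, geom = 1

Step 1 — factor the characteristic polynomial to read off the algebraic multiplicities:
  χ_A(x) = (x + 2)*(x + 4)^3

Step 2 — compute geometric multiplicities via the rank-nullity identity g(λ) = n − rank(A − λI):
  rank(A − (-4)·I) = 1, so dim ker(A − (-4)·I) = n − 1 = 3
  rank(A − (-2)·I) = 3, so dim ker(A − (-2)·I) = n − 3 = 1

Summary:
  λ = -4: algebraic multiplicity = 3, geometric multiplicity = 3
  λ = -2: algebraic multiplicity = 1, geometric multiplicity = 1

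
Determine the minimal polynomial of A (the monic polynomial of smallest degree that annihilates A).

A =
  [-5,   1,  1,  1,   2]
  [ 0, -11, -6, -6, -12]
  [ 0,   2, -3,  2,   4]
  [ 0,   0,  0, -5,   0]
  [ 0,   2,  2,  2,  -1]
x^2 + 10*x + 25

The characteristic polynomial is χ_A(x) = (x + 5)^5, so the eigenvalues are known. The minimal polynomial is
  m_A(x) = Π_λ (x − λ)^{k_λ}
where k_λ is the size of the *largest* Jordan block for λ (equivalently, the smallest k with (A − λI)^k v = 0 for every generalised eigenvector v of λ).

  λ = -5: largest Jordan block has size 2, contributing (x + 5)^2

So m_A(x) = (x + 5)^2 = x^2 + 10*x + 25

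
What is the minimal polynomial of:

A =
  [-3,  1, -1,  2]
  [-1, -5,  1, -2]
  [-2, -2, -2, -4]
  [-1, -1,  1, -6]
x^2 + 8*x + 16

The characteristic polynomial is χ_A(x) = (x + 4)^4, so the eigenvalues are known. The minimal polynomial is
  m_A(x) = Π_λ (x − λ)^{k_λ}
where k_λ is the size of the *largest* Jordan block for λ (equivalently, the smallest k with (A − λI)^k v = 0 for every generalised eigenvector v of λ).

  λ = -4: largest Jordan block has size 2, contributing (x + 4)^2

So m_A(x) = (x + 4)^2 = x^2 + 8*x + 16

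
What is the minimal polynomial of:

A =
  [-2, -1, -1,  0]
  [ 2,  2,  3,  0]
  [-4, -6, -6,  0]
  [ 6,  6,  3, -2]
x^3 + 6*x^2 + 12*x + 8

The characteristic polynomial is χ_A(x) = (x + 2)^4, so the eigenvalues are known. The minimal polynomial is
  m_A(x) = Π_λ (x − λ)^{k_λ}
where k_λ is the size of the *largest* Jordan block for λ (equivalently, the smallest k with (A − λI)^k v = 0 for every generalised eigenvector v of λ).

  λ = -2: largest Jordan block has size 3, contributing (x + 2)^3

So m_A(x) = (x + 2)^3 = x^3 + 6*x^2 + 12*x + 8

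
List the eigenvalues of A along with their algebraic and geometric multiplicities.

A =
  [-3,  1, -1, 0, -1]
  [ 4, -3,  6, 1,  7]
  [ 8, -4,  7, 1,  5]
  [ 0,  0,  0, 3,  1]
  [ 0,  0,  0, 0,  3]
λ = -1: alg = 2, geom = 1; λ = 3: alg = 3, geom = 1

Step 1 — factor the characteristic polynomial to read off the algebraic multiplicities:
  χ_A(x) = (x - 3)^3*(x + 1)^2

Step 2 — compute geometric multiplicities via the rank-nullity identity g(λ) = n − rank(A − λI):
  rank(A − (-1)·I) = 4, so dim ker(A − (-1)·I) = n − 4 = 1
  rank(A − (3)·I) = 4, so dim ker(A − (3)·I) = n − 4 = 1

Summary:
  λ = -1: algebraic multiplicity = 2, geometric multiplicity = 1
  λ = 3: algebraic multiplicity = 3, geometric multiplicity = 1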